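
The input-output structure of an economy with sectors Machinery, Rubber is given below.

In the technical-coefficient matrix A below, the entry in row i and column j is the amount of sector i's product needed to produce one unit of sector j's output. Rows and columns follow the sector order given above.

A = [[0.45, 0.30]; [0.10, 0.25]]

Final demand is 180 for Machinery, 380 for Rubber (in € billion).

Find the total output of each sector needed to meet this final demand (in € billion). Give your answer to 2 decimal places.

x_M = 650.98, x_R = 593.46

I − A =
  [   0.55    -0.30]
  [  -0.10     0.75]
det(I−A) = (0.55)(0.75) − (-0.30)(-0.10) = 0.3825
adj(I−A) = [[0.75, 0.30], [0.10, 0.55]]
(I − A)⁻¹ = adj(I−A) / det(I−A) ≈
  [   1.9608     0.7843]
  [   0.2614     1.4379]
x = (I − A)⁻¹ d = adj(I−A)·d / det(I−A), with det(I−A) = 0.3825:
  x_M = (0.75·180 + 0.30·380) / 0.3825 = 249.00 / 0.3825 ≈ 650.98
  x_R = (0.10·180 + 0.55·380) / 0.3825 = 227.00 / 0.3825 ≈ 593.46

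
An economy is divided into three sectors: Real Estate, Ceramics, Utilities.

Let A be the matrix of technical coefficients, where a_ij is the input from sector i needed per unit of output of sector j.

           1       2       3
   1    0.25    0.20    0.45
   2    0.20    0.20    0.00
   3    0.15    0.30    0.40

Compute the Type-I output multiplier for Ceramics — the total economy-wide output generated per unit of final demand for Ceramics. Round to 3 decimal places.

m_2 = 3.500

I − A =
  [   0.75    -0.20    -0.45]
  [  -0.20     0.80     0.00]
  [  -0.15    -0.30     0.60]
Cofactors of I−A, C_ij = (−1)^(i+j)·(minor ij) (rows/columns in the sector order above):
  C_11 = (0.80)(0.60) − (0.00)(-0.30) = 0.4800
  C_12 = −[(-0.20)(0.60) − (0.00)(-0.15)] = 0.1200
  C_13 = (-0.20)(-0.30) − (0.80)(-0.15) = 0.1800
  C_21 = −[(-0.20)(0.60) − (-0.45)(-0.30)] = 0.2550
  C_22 = (0.75)(0.60) − (-0.45)(-0.15) = 0.3825
  C_23 = −[(0.75)(-0.30) − (-0.20)(-0.15)] = 0.2550
  C_31 = (-0.20)(0.00) − (-0.45)(0.80) = 0.3600
  C_32 = −[(0.75)(0.00) − (-0.45)(-0.20)] = 0.0900
  C_33 = (0.75)(0.80) − (-0.20)(-0.20) = 0.5600
det(I−A) = Σ_j (I−A)_1j·C_1j = (0.75)(0.4800) + (-0.20)(0.1200) + (-0.45)(0.1800) = 0.2550
adj(I−A) = Cᵀ =
  [ 0.4800   0.2550   0.3600]
  [ 0.1200   0.3825   0.0900]
  [ 0.1800   0.2550   0.5600]
(I − A)⁻¹ = adj(I−A) / det(I−A) ≈
  [   1.8824     1.0000     1.4118]
  [   0.4706     1.5000     0.3529]
  [   0.7059     1.0000     2.1961]
The output multiplier for sector j is the column-j sum of the Leontief inverse (I − A)⁻¹ = adj(I−A) / det(I−A).
Column 2 of adj(I−A): (0.2550, 0.3825, 0.2550); det(I−A) = 0.2550.
m_2 = (0.2550 + 0.3825 + 0.2550) / 0.2550 = 0.8925 / 0.2550 = 3.500.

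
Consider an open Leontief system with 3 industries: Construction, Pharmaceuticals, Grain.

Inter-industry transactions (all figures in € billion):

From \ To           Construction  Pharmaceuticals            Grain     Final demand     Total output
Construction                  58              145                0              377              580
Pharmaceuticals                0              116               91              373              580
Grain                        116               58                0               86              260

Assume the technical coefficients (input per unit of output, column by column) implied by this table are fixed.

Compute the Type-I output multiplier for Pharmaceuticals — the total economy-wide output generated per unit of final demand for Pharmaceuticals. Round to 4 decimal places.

m_2 = 1.9225

Technical coefficients a_ij = z_ij / X_j:
  a_11 = 58/580 = 0.10, a_21 = 0/580 = 0.00, a_31 = 116/580 = 0.20
  a_12 = 145/580 = 0.25, a_22 = 116/580 = 0.20, a_32 = 58/580 = 0.10
  a_13 = 0/260 = 0.00, a_23 = 91/260 = 0.35, a_33 = 0/260 = 0.00
I − A =
  [   0.90    -0.25     0.00]
  [   0.00     0.80    -0.35]
  [  -0.20    -0.10     1.00]
Cofactors of I−A, C_ij = (−1)^(i+j)·(minor ij) (rows/columns in the sector order above):
  C_11 = (0.80)(1.00) − (-0.35)(-0.10) = 0.7650
  C_12 = −[(0.00)(1.00) − (-0.35)(-0.20)] = 0.0700
  C_13 = (0.00)(-0.10) − (0.80)(-0.20) = 0.1600
  C_21 = −[(-0.25)(1.00) − (0.00)(-0.10)] = 0.2500
  C_22 = (0.90)(1.00) − (0.00)(-0.20) = 0.9000
  C_23 = −[(0.90)(-0.10) − (-0.25)(-0.20)] = 0.1400
  C_31 = (-0.25)(-0.35) − (0.00)(0.80) = 0.0875
  C_32 = −[(0.90)(-0.35) − (0.00)(0.00)] = 0.3150
  C_33 = (0.90)(0.80) − (-0.25)(0.00) = 0.7200
det(I−A) = Σ_j (I−A)_1j·C_1j = (0.90)(0.7650) + (-0.25)(0.0700) + (0.00)(0.1600) = 0.6710
adj(I−A) = Cᵀ =
  [ 0.7650   0.2500   0.0875]
  [ 0.0700   0.9000   0.3150]
  [ 0.1600   0.1400   0.7200]
(I − A)⁻¹ = adj(I−A) / det(I−A) ≈
  [   1.14009     0.37258     0.13040]
  [   0.10432     1.34128     0.46945]
  [   0.23845     0.20864     1.07303]
The output multiplier for sector j is the column-j sum of the Leontief inverse (I − A)⁻¹ = adj(I−A) / det(I−A).
Column 2 of adj(I−A): (0.2500, 0.9000, 0.1400); det(I−A) = 0.6710.
m_2 = (0.2500 + 0.9000 + 0.1400) / 0.6710 = 1.29 / 0.6710 ≈ 1.9225.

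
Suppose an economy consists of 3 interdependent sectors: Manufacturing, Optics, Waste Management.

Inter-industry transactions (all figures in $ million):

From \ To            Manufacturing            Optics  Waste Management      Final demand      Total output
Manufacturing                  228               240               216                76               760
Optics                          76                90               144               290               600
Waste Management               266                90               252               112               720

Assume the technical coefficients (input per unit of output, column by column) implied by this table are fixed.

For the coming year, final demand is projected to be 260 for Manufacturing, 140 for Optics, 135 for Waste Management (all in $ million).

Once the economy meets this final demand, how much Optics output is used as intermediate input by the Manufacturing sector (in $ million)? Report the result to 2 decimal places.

z_21 = 102.65

Technical coefficients a_ij = z_ij / X_j:
  a_11 = 228/760 = 0.30, a_21 = 76/760 = 0.10, a_31 = 266/760 = 0.35
  a_12 = 240/600 = 0.40, a_22 = 90/600 = 0.15, a_32 = 90/600 = 0.15
  a_13 = 216/720 = 0.30, a_23 = 144/720 = 0.20, a_33 = 252/720 = 0.35
I − A =
  [   0.70    -0.40    -0.30]
  [  -0.10     0.85    -0.20]
  [  -0.35    -0.15     0.65]
Cofactors of I−A, C_ij = (−1)^(i+j)·(minor ij) (rows/columns in the sector order above):
  C_11 = (0.85)(0.65) − (-0.20)(-0.15) = 0.5225
  C_12 = −[(-0.10)(0.65) − (-0.20)(-0.35)] = 0.1350
  C_13 = (-0.10)(-0.15) − (0.85)(-0.35) = 0.3125
  C_21 = −[(-0.40)(0.65) − (-0.30)(-0.15)] = 0.3050
  C_22 = (0.70)(0.65) − (-0.30)(-0.35) = 0.3500
  C_23 = −[(0.70)(-0.15) − (-0.40)(-0.35)] = 0.2450
  C_31 = (-0.40)(-0.20) − (-0.30)(0.85) = 0.3350
  C_32 = −[(0.70)(-0.20) − (-0.30)(-0.10)] = 0.1700
  C_33 = (0.70)(0.85) − (-0.40)(-0.10) = 0.5550
det(I−A) = Σ_j (I−A)_1j·C_1j = (0.70)(0.5225) + (-0.40)(0.1350) + (-0.30)(0.3125) = 0.2180
adj(I−A) = Cᵀ =
  [ 0.5225   0.3050   0.3350]
  [ 0.1350   0.3500   0.1700]
  [ 0.3125   0.2450   0.5550]
(I − A)⁻¹ = adj(I−A) / det(I−A) ≈
  [   2.3968     1.3991     1.5367]
  [   0.6193     1.6055     0.7798]
  [   1.4335     1.1239     2.5459]
First solve x = (I − A)⁻¹ d = adj(I−A)·d / det(I−A); in particular x_1 = (0.5225·260 + 0.3050·140 + 0.3350·135) / 0.2180 = 223.775 / 0.2180 ≈ 1026.4908.
Intermediate flow from 2 to 1: z_21 = a_21 · x_1 = 0.10 × 223.775 / 0.2180 = 22.3775 / 0.2180 ≈ 102.65.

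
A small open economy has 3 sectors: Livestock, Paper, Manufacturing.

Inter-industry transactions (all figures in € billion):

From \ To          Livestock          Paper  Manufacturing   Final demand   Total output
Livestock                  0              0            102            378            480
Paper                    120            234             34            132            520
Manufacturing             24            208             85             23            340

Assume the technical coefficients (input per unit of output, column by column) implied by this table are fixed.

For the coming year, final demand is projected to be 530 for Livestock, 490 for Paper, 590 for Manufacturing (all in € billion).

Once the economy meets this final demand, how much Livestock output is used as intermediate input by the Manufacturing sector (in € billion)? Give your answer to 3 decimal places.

Technical coefficients a_ij = z_ij / X_j:
  a_LL = 0/480 = 0.00, a_PL = 120/480 = 0.25, a_ML = 24/480 = 0.05
  a_LP = 0/520 = 0.00, a_PP = 234/520 = 0.45, a_MP = 208/520 = 0.40
  a_LM = 102/340 = 0.30, a_PM = 34/340 = 0.10, a_MM = 85/340 = 0.25
I − A =
  [   1.00     0.00    -0.30]
  [  -0.25     0.55    -0.10]
  [  -0.05    -0.40     0.75]
Cofactors of I−A, C_ij = (−1)^(i+j)·(minor ij) (rows/columns in the sector order above):
  C_11 = (0.55)(0.75) − (-0.10)(-0.40) = 0.3725
  C_12 = −[(-0.25)(0.75) − (-0.10)(-0.05)] = 0.1925
  C_13 = (-0.25)(-0.40) − (0.55)(-0.05) = 0.1275
  C_21 = −[(0.00)(0.75) − (-0.30)(-0.40)] = 0.1200
  C_22 = (1.00)(0.75) − (-0.30)(-0.05) = 0.7350
  C_23 = −[(1.00)(-0.40) − (0.00)(-0.05)] = 0.4000
  C_31 = (0.00)(-0.10) − (-0.30)(0.55) = 0.1650
  C_32 = −[(1.00)(-0.10) − (-0.30)(-0.25)] = 0.1750
  C_33 = (1.00)(0.55) − (0.00)(-0.25) = 0.5500
det(I−A) = Σ_j (I−A)_1j·C_1j = (1.00)(0.3725) + (0.00)(0.1925) + (-0.30)(0.1275) = 0.33425
adj(I−A) = Cᵀ =
  [ 0.3725   0.1200   0.1650]
  [ 0.1925   0.7350   0.1750]
  [ 0.1275   0.4000   0.5500]
(I − A)⁻¹ = adj(I−A) / det(I−A) ≈
  [   1.1144     0.3590     0.4936]
  [   0.5759     2.1990     0.5236]
  [   0.3815     1.1967     1.6455]
First solve x = (I − A)⁻¹ d = adj(I−A)·d / det(I−A); in particular x_M = (0.1275·530 + 0.4000·490 + 0.5500·590) / 0.33425 = 588.075 / 0.33425 ≈ 1759.38669.
Intermediate flow from L to M: z_LM = a_LM · x_M = 0.30 × 588.075 / 0.33425 = 176.4225 / 0.33425 ≈ 527.816.

z_LM = 527.816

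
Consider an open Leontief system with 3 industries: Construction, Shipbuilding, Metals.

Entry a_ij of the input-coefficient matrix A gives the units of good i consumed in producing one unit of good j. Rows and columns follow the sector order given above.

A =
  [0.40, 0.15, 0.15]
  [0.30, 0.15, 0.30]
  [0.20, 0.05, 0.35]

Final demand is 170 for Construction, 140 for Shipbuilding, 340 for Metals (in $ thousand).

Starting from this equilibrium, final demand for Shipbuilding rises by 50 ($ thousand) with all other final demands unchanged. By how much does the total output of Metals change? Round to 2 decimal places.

I − A =
  [   0.60    -0.15    -0.15]
  [  -0.30     0.85    -0.30]
  [  -0.20    -0.05     0.65]
Cofactors of I−A, C_ij = (−1)^(i+j)·(minor ij) (rows/columns in the sector order above):
  C_11 = (0.85)(0.65) − (-0.30)(-0.05) = 0.5375
  C_12 = −[(-0.30)(0.65) − (-0.30)(-0.20)] = 0.2550
  C_13 = (-0.30)(-0.05) − (0.85)(-0.20) = 0.1850
  C_21 = −[(-0.15)(0.65) − (-0.15)(-0.05)] = 0.1050
  C_22 = (0.60)(0.65) − (-0.15)(-0.20) = 0.3600
  C_23 = −[(0.60)(-0.05) − (-0.15)(-0.20)] = 0.0600
  C_31 = (-0.15)(-0.30) − (-0.15)(0.85) = 0.1725
  C_32 = −[(0.60)(-0.30) − (-0.15)(-0.30)] = 0.2250
  C_33 = (0.60)(0.85) − (-0.15)(-0.30) = 0.4650
det(I−A) = Σ_j (I−A)_1j·C_1j = (0.60)(0.5375) + (-0.15)(0.2550) + (-0.15)(0.1850) = 0.2565
adj(I−A) = Cᵀ =
  [ 0.5375   0.1050   0.1725]
  [ 0.2550   0.3600   0.2250]
  [ 0.1850   0.0600   0.4650]
(I − A)⁻¹ = adj(I−A) / det(I−A) ≈
  [   2.0955     0.4094     0.6725]
  [   0.9942     1.4035     0.8772]
  [   0.7212     0.2339     1.8129]
Δx = (I − A)⁻¹ Δd with Δd having +50 in the Shipbuilding component and 0 elsewhere.
So Δx_M = L_MS · (+50), where L_MS = adj(I−A)_MS / det(I−A) = 0.0600 / 0.2565.
Δx_M = 0.0600 × (+50) / 0.2565 = 3.00 / 0.2565 ≈ 11.70.

Δx_M = 11.70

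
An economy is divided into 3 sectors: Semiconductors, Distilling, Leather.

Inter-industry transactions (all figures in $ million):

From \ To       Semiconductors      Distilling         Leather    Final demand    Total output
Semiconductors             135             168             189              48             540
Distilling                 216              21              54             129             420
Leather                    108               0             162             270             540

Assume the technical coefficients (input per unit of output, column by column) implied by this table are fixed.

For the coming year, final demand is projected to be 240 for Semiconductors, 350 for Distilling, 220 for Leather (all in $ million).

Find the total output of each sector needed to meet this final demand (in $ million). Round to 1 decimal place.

Technical coefficients a_ij = z_ij / X_j:
  a_11 = 135/540 = 0.25, a_21 = 216/540 = 0.40, a_31 = 108/540 = 0.20
  a_12 = 168/420 = 0.40, a_22 = 21/420 = 0.05, a_32 = 0/420 = 0.00
  a_13 = 189/540 = 0.35, a_23 = 54/540 = 0.10, a_33 = 162/540 = 0.30
I − A =
  [   0.75    -0.40    -0.35]
  [  -0.40     0.95    -0.10]
  [  -0.20     0.00     0.70]
Cofactors of I−A, C_ij = (−1)^(i+j)·(minor ij) (rows/columns in the sector order above):
  C_11 = (0.95)(0.70) − (-0.10)(0.00) = 0.6650
  C_12 = −[(-0.40)(0.70) − (-0.10)(-0.20)] = 0.3000
  C_13 = (-0.40)(0.00) − (0.95)(-0.20) = 0.1900
  C_21 = −[(-0.40)(0.70) − (-0.35)(0.00)] = 0.2800
  C_22 = (0.75)(0.70) − (-0.35)(-0.20) = 0.4550
  C_23 = −[(0.75)(0.00) − (-0.40)(-0.20)] = 0.0800
  C_31 = (-0.40)(-0.10) − (-0.35)(0.95) = 0.3725
  C_32 = −[(0.75)(-0.10) − (-0.35)(-0.40)] = 0.2150
  C_33 = (0.75)(0.95) − (-0.40)(-0.40) = 0.5525
det(I−A) = Σ_j (I−A)_1j·C_1j = (0.75)(0.6650) + (-0.40)(0.3000) + (-0.35)(0.1900) = 0.31225
adj(I−A) = Cᵀ =
  [ 0.6650   0.2800   0.3725]
  [ 0.3000   0.4550   0.2150]
  [ 0.1900   0.0800   0.5525]
(I − A)⁻¹ = adj(I−A) / det(I−A) ≈
  [   2.1297     0.8967     1.1930]
  [   0.9608     1.4572     0.6886]
  [   0.6085     0.2562     1.7694]
x = (I − A)⁻¹ d = adj(I−A)·d / det(I−A), with det(I−A) = 0.31225:
  x_1 = (0.6650·240 + 0.2800·350 + 0.3725·220) / 0.31225 = 339.55 / 0.31225 ≈ 1087.4
  x_2 = (0.3000·240 + 0.4550·350 + 0.2150·220) / 0.31225 = 278.55 / 0.31225 ≈ 892.1
  x_3 = (0.1900·240 + 0.0800·350 + 0.5525·220) / 0.31225 = 195.15 / 0.31225 ≈ 625.0

x_1 = 1087.4, x_2 = 892.1, x_3 = 625.0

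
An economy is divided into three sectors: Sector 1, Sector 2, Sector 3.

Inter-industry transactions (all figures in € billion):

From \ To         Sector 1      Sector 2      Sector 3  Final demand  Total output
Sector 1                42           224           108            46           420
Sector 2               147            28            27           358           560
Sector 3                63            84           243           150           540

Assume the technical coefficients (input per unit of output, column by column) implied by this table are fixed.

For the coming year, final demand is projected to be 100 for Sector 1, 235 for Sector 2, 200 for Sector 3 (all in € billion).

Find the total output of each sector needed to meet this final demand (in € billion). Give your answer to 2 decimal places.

Technical coefficients a_ij = z_ij / X_j:
  a_11 = 42/420 = 0.10, a_21 = 147/420 = 0.35, a_31 = 63/420 = 0.15
  a_12 = 224/560 = 0.40, a_22 = 28/560 = 0.05, a_32 = 84/560 = 0.15
  a_13 = 108/540 = 0.20, a_23 = 27/540 = 0.05, a_33 = 243/540 = 0.45
I − A =
  [   0.90    -0.40    -0.20]
  [  -0.35     0.95    -0.05]
  [  -0.15    -0.15     0.55]
Cofactors of I−A, C_ij = (−1)^(i+j)·(minor ij) (rows/columns in the sector order above):
  C_11 = (0.95)(0.55) − (-0.05)(-0.15) = 0.5150
  C_12 = −[(-0.35)(0.55) − (-0.05)(-0.15)] = 0.2000
  C_13 = (-0.35)(-0.15) − (0.95)(-0.15) = 0.1950
  C_21 = −[(-0.40)(0.55) − (-0.20)(-0.15)] = 0.2500
  C_22 = (0.90)(0.55) − (-0.20)(-0.15) = 0.4650
  C_23 = −[(0.90)(-0.15) − (-0.40)(-0.15)] = 0.1950
  C_31 = (-0.40)(-0.05) − (-0.20)(0.95) = 0.2100
  C_32 = −[(0.90)(-0.05) − (-0.20)(-0.35)] = 0.1150
  C_33 = (0.90)(0.95) − (-0.40)(-0.35) = 0.7150
det(I−A) = Σ_j (I−A)_1j·C_1j = (0.90)(0.5150) + (-0.40)(0.2000) + (-0.20)(0.1950) = 0.3445
adj(I−A) = Cᵀ =
  [ 0.5150   0.2500   0.2100]
  [ 0.2000   0.4650   0.1150]
  [ 0.1950   0.1950   0.7150]
(I − A)⁻¹ = adj(I−A) / det(I−A) ≈
  [   1.4949     0.7257     0.6096]
  [   0.5806     1.3498     0.3338]
  [   0.5660     0.5660     2.0755]
x = (I − A)⁻¹ d = adj(I−A)·d / det(I−A), with det(I−A) = 0.3445:
  x_1 = (0.5150·100 + 0.2500·235 + 0.2100·200) / 0.3445 = 152.25 / 0.3445 ≈ 441.94
  x_2 = (0.2000·100 + 0.4650·235 + 0.1150·200) / 0.3445 = 152.275 / 0.3445 ≈ 442.02
  x_3 = (0.1950·100 + 0.1950·235 + 0.7150·200) / 0.3445 = 208.325 / 0.3445 ≈ 604.72

x_1 = 441.94, x_2 = 442.02, x_3 = 604.72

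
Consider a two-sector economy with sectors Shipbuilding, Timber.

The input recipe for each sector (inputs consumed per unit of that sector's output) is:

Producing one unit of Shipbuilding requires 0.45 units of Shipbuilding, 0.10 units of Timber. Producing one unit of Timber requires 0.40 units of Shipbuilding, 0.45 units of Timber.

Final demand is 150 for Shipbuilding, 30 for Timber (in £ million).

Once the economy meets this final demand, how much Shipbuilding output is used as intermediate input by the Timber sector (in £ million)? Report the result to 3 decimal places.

I − A =
  [   0.55    -0.40]
  [  -0.10     0.55]
det(I−A) = (0.55)(0.55) − (-0.40)(-0.10) = 0.2625
adj(I−A) = [[0.55, 0.40], [0.10, 0.55]]
(I − A)⁻¹ = adj(I−A) / det(I−A) ≈
  [   2.0952     1.5238]
  [   0.3810     2.0952]
First solve x = (I − A)⁻¹ d = adj(I−A)·d / det(I−A); in particular x_T = (0.10·150 + 0.55·30) / 0.2625 = 31.50 / 0.2625 = 120.00000.
Intermediate flow from S to T: z_ST = a_ST · x_T = 0.40 × 31.50 / 0.2625 = 12.60 / 0.2625 = 48.000.

z_ST = 48.000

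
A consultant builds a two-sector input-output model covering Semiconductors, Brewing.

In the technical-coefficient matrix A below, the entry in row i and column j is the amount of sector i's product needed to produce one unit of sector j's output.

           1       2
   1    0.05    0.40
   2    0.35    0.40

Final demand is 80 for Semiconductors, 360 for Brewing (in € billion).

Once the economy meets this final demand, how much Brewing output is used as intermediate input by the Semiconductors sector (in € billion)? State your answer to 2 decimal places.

z_21 = 156.28

I − A =
  [   0.95    -0.40]
  [  -0.35     0.60]
det(I−A) = (0.95)(0.60) − (-0.40)(-0.35) = 0.4300
adj(I−A) = [[0.60, 0.40], [0.35, 0.95]]
(I − A)⁻¹ = adj(I−A) / det(I−A) ≈
  [   1.3953     0.9302]
  [   0.8140     2.2093]
First solve x = (I − A)⁻¹ d = adj(I−A)·d / det(I−A); in particular x_1 = (0.60·80 + 0.40·360) / 0.4300 = 192.00 / 0.4300 ≈ 446.5116.
Intermediate flow from 2 to 1: z_21 = a_21 · x_1 = 0.35 × 192.00 / 0.4300 = 67.20 / 0.4300 ≈ 156.28.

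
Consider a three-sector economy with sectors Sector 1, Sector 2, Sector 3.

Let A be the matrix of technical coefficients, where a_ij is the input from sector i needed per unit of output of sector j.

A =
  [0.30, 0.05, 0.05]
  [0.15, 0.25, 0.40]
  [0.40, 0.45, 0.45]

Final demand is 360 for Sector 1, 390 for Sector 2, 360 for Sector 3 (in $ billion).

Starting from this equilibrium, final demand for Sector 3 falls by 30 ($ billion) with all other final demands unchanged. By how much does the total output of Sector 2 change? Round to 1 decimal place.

I − A =
  [   0.70    -0.05    -0.05]
  [  -0.15     0.75    -0.40]
  [  -0.40    -0.45     0.55]
Cofactors of I−A, C_ij = (−1)^(i+j)·(minor ij) (rows/columns in the sector order above):
  C_11 = (0.75)(0.55) − (-0.40)(-0.45) = 0.2325
  C_12 = −[(-0.15)(0.55) − (-0.40)(-0.40)] = 0.2425
  C_13 = (-0.15)(-0.45) − (0.75)(-0.40) = 0.3675
  C_21 = −[(-0.05)(0.55) − (-0.05)(-0.45)] = 0.0500
  C_22 = (0.70)(0.55) − (-0.05)(-0.40) = 0.3650
  C_23 = −[(0.70)(-0.45) − (-0.05)(-0.40)] = 0.3350
  C_31 = (-0.05)(-0.40) − (-0.05)(0.75) = 0.0575
  C_32 = −[(0.70)(-0.40) − (-0.05)(-0.15)] = 0.2875
  C_33 = (0.70)(0.75) − (-0.05)(-0.15) = 0.5175
det(I−A) = Σ_j (I−A)_1j·C_1j = (0.70)(0.2325) + (-0.05)(0.2425) + (-0.05)(0.3675) = 0.13225
adj(I−A) = Cᵀ =
  [ 0.2325   0.0500   0.0575]
  [ 0.2425   0.3650   0.2875]
  [ 0.3675   0.3350   0.5175]
(I − A)⁻¹ = adj(I−A) / det(I−A) ≈
  [   1.7580     0.3781     0.4348]
  [   1.8336     2.7599     2.1739]
  [   2.7788     2.5331     3.9130]
Δx = (I − A)⁻¹ Δd with Δd having -30 in the Sector 3 component and 0 elsewhere.
So Δx_2 = L_23 · (-30), where L_23 = adj(I−A)_23 / det(I−A) = 0.2875 / 0.13225.
Δx_2 = 0.2875 × (-30) / 0.13225 = -8.625 / 0.13225 ≈ -65.2.

Δx_2 = -65.2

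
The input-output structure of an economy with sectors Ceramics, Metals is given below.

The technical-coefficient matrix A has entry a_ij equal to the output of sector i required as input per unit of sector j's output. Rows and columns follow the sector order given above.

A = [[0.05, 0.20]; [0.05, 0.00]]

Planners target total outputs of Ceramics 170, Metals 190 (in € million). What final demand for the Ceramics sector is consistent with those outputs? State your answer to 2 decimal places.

I − A =
  [   0.95    -0.20]
  [  -0.05     1.00]
d = (I − A) x:
  d_1 = (+0.95)·170 + (-0.20)·190 = 123.50
  d_2 = (-0.05)·170 + (+1.00)·190 = 181.50

d_1 = 123.50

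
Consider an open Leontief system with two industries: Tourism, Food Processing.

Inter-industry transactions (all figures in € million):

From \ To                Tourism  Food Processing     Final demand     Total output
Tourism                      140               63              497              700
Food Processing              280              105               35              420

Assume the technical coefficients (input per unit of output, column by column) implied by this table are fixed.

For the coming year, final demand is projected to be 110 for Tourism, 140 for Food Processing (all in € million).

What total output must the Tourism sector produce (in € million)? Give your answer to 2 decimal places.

x_T = 191.67

Technical coefficients a_ij = z_ij / X_j:
  a_TT = 140/700 = 0.20, a_FT = 280/700 = 0.40
  a_TF = 63/420 = 0.15, a_FF = 105/420 = 0.25
I − A =
  [   0.80    -0.15]
  [  -0.40     0.75]
det(I−A) = (0.80)(0.75) − (-0.15)(-0.40) = 0.5400
adj(I−A) = [[0.75, 0.15], [0.40, 0.80]]
(I − A)⁻¹ = adj(I−A) / det(I−A) ≈
  [   1.3889     0.2778]
  [   0.7407     1.4815]
x = (I − A)⁻¹ d = adj(I−A)·d / det(I−A), with det(I−A) = 0.5400:
  x_T = (0.75·110 + 0.15·140) / 0.5400 = 103.50 / 0.5400 ≈ 191.67
  x_F = (0.40·110 + 0.80·140) / 0.5400 = 156.00 / 0.5400 ≈ 288.89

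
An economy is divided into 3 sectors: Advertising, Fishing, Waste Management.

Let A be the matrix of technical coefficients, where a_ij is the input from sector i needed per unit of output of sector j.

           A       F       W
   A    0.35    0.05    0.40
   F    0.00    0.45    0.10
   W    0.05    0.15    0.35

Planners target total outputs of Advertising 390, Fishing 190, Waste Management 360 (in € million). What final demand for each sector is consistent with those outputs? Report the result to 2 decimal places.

d_A = 100.00, d_F = 68.50, d_W = 186.00

I − A =
  [   0.65    -0.05    -0.40]
  [   0.00     0.55    -0.10]
  [  -0.05    -0.15     0.65]
d = (I − A) x:
  d_A = (+0.65)·390 + (-0.05)·190 + (-0.40)·360 = 100.00
  d_F = (+0.00)·390 + (+0.55)·190 + (-0.10)·360 = 68.50
  d_W = (-0.05)·390 + (-0.15)·190 + (+0.65)·360 = 186.00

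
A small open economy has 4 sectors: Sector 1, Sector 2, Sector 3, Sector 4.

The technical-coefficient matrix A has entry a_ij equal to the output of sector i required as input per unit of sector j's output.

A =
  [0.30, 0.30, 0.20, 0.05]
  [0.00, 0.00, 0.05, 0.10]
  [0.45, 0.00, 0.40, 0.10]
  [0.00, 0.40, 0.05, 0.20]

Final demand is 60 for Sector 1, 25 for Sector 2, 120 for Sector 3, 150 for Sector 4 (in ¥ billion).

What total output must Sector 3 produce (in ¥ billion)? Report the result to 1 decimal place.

x_3 = 436.0

I − A =
  [   0.70    -0.30    -0.20    -0.05]
  [   0.00     1.00    -0.05    -0.10]
  [  -0.45     0.00     0.60    -0.10]
  [   0.00    -0.40    -0.05     0.80]
Compute the cofactors C_ij = (−1)^(i+j)·(3×3 minor ij) of I−A; the adjugate is their transpose:
adj(I−A) = Cᵀ =
  [ 0.449000   0.162500   0.169000   0.069500]
  [ 0.020250   0.259375   0.031500   0.037625]
  [ 0.342000   0.145000   0.532000   0.106000]
  [ 0.031500   0.138750   0.049000   0.323250]
det(I−A) = Σ_j (I−A)_1j·C_1j = (0.70)(0.449000) + (-0.30)(0.020250) + (-0.20)(0.342000) + (-0.05)(0.031500) = 0.23825
(I − A)⁻¹ = adj(I−A) / det(I−A) ≈
  [   1.8846     0.6821     0.7093     0.2917]
  [   0.0850     1.0887     0.1322     0.1579]
  [   1.4355     0.6086     2.2329     0.4449]
  [   0.1322     0.5824     0.2057     1.3568]
x = (I − A)⁻¹ d = adj(I−A)·d / det(I−A), with det(I−A) = 0.23825:
  x_1 = (0.449000·60 + 0.162500·25 + 0.169000·120 + 0.069500·150) / 0.23825 = 61.7075 / 0.23825 ≈ 259.0
  x_2 = (0.020250·60 + 0.259375·25 + 0.031500·120 + 0.037625·150) / 0.23825 = 17.123125 / 0.23825 ≈ 71.9
  x_3 = (0.342000·60 + 0.145000·25 + 0.532000·120 + 0.106000·150) / 0.23825 = 103.885 / 0.23825 ≈ 436.0
  x_4 = (0.031500·60 + 0.138750·25 + 0.049000·120 + 0.323250·150) / 0.23825 = 59.72625 / 0.23825 ≈ 250.7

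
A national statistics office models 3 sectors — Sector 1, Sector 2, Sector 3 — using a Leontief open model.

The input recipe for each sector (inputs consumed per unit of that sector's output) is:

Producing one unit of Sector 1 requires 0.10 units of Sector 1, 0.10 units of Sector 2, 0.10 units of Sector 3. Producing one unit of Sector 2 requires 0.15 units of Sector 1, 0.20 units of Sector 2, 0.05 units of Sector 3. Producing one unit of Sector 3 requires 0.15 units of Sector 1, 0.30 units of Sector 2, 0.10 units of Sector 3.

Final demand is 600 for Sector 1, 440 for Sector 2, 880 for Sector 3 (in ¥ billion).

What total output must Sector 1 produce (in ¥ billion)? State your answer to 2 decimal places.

I − A =
  [   0.90    -0.15    -0.15]
  [  -0.10     0.80    -0.30]
  [  -0.10    -0.05     0.90]
Cofactors of I−A, C_ij = (−1)^(i+j)·(minor ij) (rows/columns in the sector order above):
  C_11 = (0.80)(0.90) − (-0.30)(-0.05) = 0.7050
  C_12 = −[(-0.10)(0.90) − (-0.30)(-0.10)] = 0.1200
  C_13 = (-0.10)(-0.05) − (0.80)(-0.10) = 0.0850
  C_21 = −[(-0.15)(0.90) − (-0.15)(-0.05)] = 0.1425
  C_22 = (0.90)(0.90) − (-0.15)(-0.10) = 0.7950
  C_23 = −[(0.90)(-0.05) − (-0.15)(-0.10)] = 0.0600
  C_31 = (-0.15)(-0.30) − (-0.15)(0.80) = 0.1650
  C_32 = −[(0.90)(-0.30) − (-0.15)(-0.10)] = 0.2850
  C_33 = (0.90)(0.80) − (-0.15)(-0.10) = 0.7050
det(I−A) = Σ_j (I−A)_1j·C_1j = (0.90)(0.7050) + (-0.15)(0.1200) + (-0.15)(0.0850) = 0.60375
adj(I−A) = Cᵀ =
  [ 0.7050   0.1425   0.1650]
  [ 0.1200   0.7950   0.2850]
  [ 0.0850   0.0600   0.7050]
(I − A)⁻¹ = adj(I−A) / det(I−A) ≈
  [   1.1677     0.2360     0.2733]
  [   0.1988     1.3168     0.4720]
  [   0.1408     0.0994     1.1677]
x = (I − A)⁻¹ d = adj(I−A)·d / det(I−A), with det(I−A) = 0.60375:
  x_1 = (0.7050·600 + 0.1425·440 + 0.1650·880) / 0.60375 = 630.90 / 0.60375 ≈ 1044.97
  x_2 = (0.1200·600 + 0.7950·440 + 0.2850·880) / 0.60375 = 672.60 / 0.60375 ≈ 1114.04
  x_3 = (0.0850·600 + 0.0600·440 + 0.7050·880) / 0.60375 = 697.80 / 0.60375 ≈ 1155.78

x_1 = 1044.97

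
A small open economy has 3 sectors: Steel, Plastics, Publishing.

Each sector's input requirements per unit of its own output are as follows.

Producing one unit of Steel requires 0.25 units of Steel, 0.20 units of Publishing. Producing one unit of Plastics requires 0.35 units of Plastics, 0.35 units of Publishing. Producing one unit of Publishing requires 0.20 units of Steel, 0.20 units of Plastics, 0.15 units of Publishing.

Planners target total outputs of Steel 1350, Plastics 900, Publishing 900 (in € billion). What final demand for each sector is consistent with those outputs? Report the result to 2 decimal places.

I − A =
  [   0.75     0.00    -0.20]
  [   0.00     0.65    -0.20]
  [  -0.20    -0.35     0.85]
d = (I − A) x:
  d_1 = (+0.75)·1350 + (+0.00)·900 + (-0.20)·900 = 832.50
  d_2 = (+0.00)·1350 + (+0.65)·900 + (-0.20)·900 = 405.00
  d_3 = (-0.20)·1350 + (-0.35)·900 + (+0.85)·900 = 180.00

d_1 = 832.50, d_2 = 405.00, d_3 = 180.00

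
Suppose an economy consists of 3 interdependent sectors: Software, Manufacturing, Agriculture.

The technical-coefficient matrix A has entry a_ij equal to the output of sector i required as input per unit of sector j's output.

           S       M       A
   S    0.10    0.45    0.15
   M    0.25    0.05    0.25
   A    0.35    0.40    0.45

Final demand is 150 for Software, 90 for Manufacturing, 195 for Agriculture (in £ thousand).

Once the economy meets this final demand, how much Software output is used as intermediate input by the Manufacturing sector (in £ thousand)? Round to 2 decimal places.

I − A =
  [   0.90    -0.45    -0.15]
  [  -0.25     0.95    -0.25]
  [  -0.35    -0.40     0.55]
Cofactors of I−A, C_ij = (−1)^(i+j)·(minor ij) (rows/columns in the sector order above):
  C_11 = (0.95)(0.55) − (-0.25)(-0.40) = 0.4225
  C_12 = −[(-0.25)(0.55) − (-0.25)(-0.35)] = 0.2250
  C_13 = (-0.25)(-0.40) − (0.95)(-0.35) = 0.4325
  C_21 = −[(-0.45)(0.55) − (-0.15)(-0.40)] = 0.3075
  C_22 = (0.90)(0.55) − (-0.15)(-0.35) = 0.4425
  C_23 = −[(0.90)(-0.40) − (-0.45)(-0.35)] = 0.5175
  C_31 = (-0.45)(-0.25) − (-0.15)(0.95) = 0.2550
  C_32 = −[(0.90)(-0.25) − (-0.15)(-0.25)] = 0.2625
  C_33 = (0.90)(0.95) − (-0.45)(-0.25) = 0.7425
det(I−A) = Σ_j (I−A)_1j·C_1j = (0.90)(0.4225) + (-0.45)(0.2250) + (-0.15)(0.4325) = 0.214125
adj(I−A) = Cᵀ =
  [ 0.4225   0.3075   0.2550]
  [ 0.2250   0.4425   0.2625]
  [ 0.4325   0.5175   0.7425]
(I − A)⁻¹ = adj(I−A) / det(I−A) ≈
  [   1.9731     1.4361     1.1909]
  [   1.0508     2.0665     1.2259]
  [   2.0198     2.4168     3.4676]
First solve x = (I − A)⁻¹ d = adj(I−A)·d / det(I−A); in particular x_M = (0.2250·150 + 0.4425·90 + 0.2625·195) / 0.214125 = 124.7625 / 0.214125 ≈ 582.6620.
Intermediate flow from S to M: z_SM = a_SM · x_M = 0.45 × 124.7625 / 0.214125 = 56.143125 / 0.214125 ≈ 262.20.

z_SM = 262.20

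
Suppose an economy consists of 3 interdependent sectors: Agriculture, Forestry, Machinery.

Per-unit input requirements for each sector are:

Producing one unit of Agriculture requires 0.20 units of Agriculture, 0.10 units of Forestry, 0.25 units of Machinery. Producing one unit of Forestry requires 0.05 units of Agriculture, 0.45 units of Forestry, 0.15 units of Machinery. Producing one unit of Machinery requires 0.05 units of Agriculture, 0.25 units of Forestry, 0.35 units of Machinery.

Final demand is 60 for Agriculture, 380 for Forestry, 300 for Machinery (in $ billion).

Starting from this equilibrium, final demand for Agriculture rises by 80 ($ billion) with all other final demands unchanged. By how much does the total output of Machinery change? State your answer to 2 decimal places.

Δx_M = 50.41

I − A =
  [   0.80    -0.05    -0.05]
  [  -0.10     0.55    -0.25]
  [  -0.25    -0.15     0.65]
Cofactors of I−A, C_ij = (−1)^(i+j)·(minor ij) (rows/columns in the sector order above):
  C_11 = (0.55)(0.65) − (-0.25)(-0.15) = 0.3200
  C_12 = −[(-0.10)(0.65) − (-0.25)(-0.25)] = 0.1275
  C_13 = (-0.10)(-0.15) − (0.55)(-0.25) = 0.1525
  C_21 = −[(-0.05)(0.65) − (-0.05)(-0.15)] = 0.0400
  C_22 = (0.80)(0.65) − (-0.05)(-0.25) = 0.5075
  C_23 = −[(0.80)(-0.15) − (-0.05)(-0.25)] = 0.1325
  C_31 = (-0.05)(-0.25) − (-0.05)(0.55) = 0.0400
  C_32 = −[(0.80)(-0.25) − (-0.05)(-0.10)] = 0.2050
  C_33 = (0.80)(0.55) − (-0.05)(-0.10) = 0.4350
det(I−A) = Σ_j (I−A)_1j·C_1j = (0.80)(0.3200) + (-0.05)(0.1275) + (-0.05)(0.1525) = 0.2420
adj(I−A) = Cᵀ =
  [ 0.3200   0.0400   0.0400]
  [ 0.1275   0.5075   0.2050]
  [ 0.1525   0.1325   0.4350]
(I − A)⁻¹ = adj(I−A) / det(I−A) ≈
  [   1.3223     0.1653     0.1653]
  [   0.5269     2.0971     0.8471]
  [   0.6302     0.5475     1.7975]
Δx = (I − A)⁻¹ Δd with Δd having +80 in the Agriculture component and 0 elsewhere.
So Δx_M = L_MA · (+80), where L_MA = adj(I−A)_MA / det(I−A) = 0.1525 / 0.2420.
Δx_M = 0.1525 × (+80) / 0.2420 = 12.20 / 0.2420 ≈ 50.41.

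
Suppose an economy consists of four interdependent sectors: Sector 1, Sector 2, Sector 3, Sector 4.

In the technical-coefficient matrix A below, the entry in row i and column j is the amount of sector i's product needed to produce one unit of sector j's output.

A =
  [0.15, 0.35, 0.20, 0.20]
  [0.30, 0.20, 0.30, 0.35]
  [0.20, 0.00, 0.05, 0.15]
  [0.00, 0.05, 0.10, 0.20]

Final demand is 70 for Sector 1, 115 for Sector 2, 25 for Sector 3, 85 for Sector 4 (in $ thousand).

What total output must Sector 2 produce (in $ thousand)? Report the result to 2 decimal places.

x_2 = 354.73

I − A =
  [   0.85    -0.35    -0.20    -0.20]
  [  -0.30     0.80    -0.30    -0.35]
  [  -0.20     0.00     0.95    -0.15]
  [   0.00    -0.05    -0.10     0.80]
Compute the cofactors C_ij = (−1)^(i+j)·(3×3 minor ij) of I−A; the adjugate is their transpose:
adj(I−A) = Cᵀ =
  [ 0.577125   0.271750   0.239750   0.308125]
  [ 0.278500   0.597250   0.287750   0.384875]
  [ 0.126750   0.064375   0.442125   0.142750]
  [ 0.033250   0.045375   0.073250   0.493250]
det(I−A) = Σ_j (I−A)_1j·C_1j = (0.85)(0.577125) + (-0.35)(0.278500) + (-0.20)(0.126750) + (-0.20)(0.033250) = 0.36108125
(I − A)⁻¹ = adj(I−A) / det(I−A) ≈
  [   1.5983     0.7526     0.6640     0.8533]
  [   0.7713     1.6541     0.7969     1.0659]
  [   0.3510     0.1783     1.2244     0.3953]
  [   0.0921     0.1257     0.2029     1.3660]
x = (I − A)⁻¹ d = adj(I−A)·d / det(I−A), with det(I−A) = 0.36108125:
  x_1 = (0.577125·70 + 0.271750·115 + 0.239750·25 + 0.308125·85) / 0.36108125 = 103.834375 / 0.36108125 ≈ 287.57
  x_2 = (0.278500·70 + 0.597250·115 + 0.287750·25 + 0.384875·85) / 0.36108125 = 128.086875 / 0.36108125 ≈ 354.73
  x_3 = (0.126750·70 + 0.064375·115 + 0.442125·25 + 0.142750·85) / 0.36108125 = 39.4625 / 0.36108125 ≈ 109.29
  x_4 = (0.033250·70 + 0.045375·115 + 0.073250·25 + 0.493250·85) / 0.36108125 = 51.303125 / 0.36108125 ≈ 142.08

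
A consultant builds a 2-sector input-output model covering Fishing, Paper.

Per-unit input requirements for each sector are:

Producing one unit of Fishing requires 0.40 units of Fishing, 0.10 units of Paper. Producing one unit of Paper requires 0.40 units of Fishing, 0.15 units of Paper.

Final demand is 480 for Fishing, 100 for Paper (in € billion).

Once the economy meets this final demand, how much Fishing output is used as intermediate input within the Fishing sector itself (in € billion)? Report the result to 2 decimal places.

z_FF = 381.28

I − A =
  [   0.60    -0.40]
  [  -0.10     0.85]
det(I−A) = (0.60)(0.85) − (-0.40)(-0.10) = 0.4700
adj(I−A) = [[0.85, 0.40], [0.10, 0.60]]
(I − A)⁻¹ = adj(I−A) / det(I−A) ≈
  [   1.8085     0.8511]
  [   0.2128     1.2766]
First solve x = (I − A)⁻¹ d = adj(I−A)·d / det(I−A); in particular x_F = (0.85·480 + 0.40·100) / 0.4700 = 448.00 / 0.4700 ≈ 953.1915.
Intermediate flow from F to F: z_FF = a_FF · x_F = 0.40 × 448.00 / 0.4700 = 179.20 / 0.4700 ≈ 381.28.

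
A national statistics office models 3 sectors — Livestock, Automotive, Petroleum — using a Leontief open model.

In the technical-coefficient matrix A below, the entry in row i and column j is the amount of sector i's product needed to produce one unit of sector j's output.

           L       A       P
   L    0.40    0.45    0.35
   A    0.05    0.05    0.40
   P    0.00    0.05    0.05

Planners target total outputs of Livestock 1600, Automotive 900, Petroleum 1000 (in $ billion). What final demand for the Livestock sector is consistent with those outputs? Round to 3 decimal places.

I − A =
  [   0.60    -0.45    -0.35]
  [  -0.05     0.95    -0.40]
  [   0.00    -0.05     0.95]
d = (I − A) x:
  d_L = (+0.60)·1600 + (-0.45)·900 + (-0.35)·1000 = 205.000
  d_A = (-0.05)·1600 + (+0.95)·900 + (-0.40)·1000 = 375.000
  d_P = (+0.00)·1600 + (-0.05)·900 + (+0.95)·1000 = 905.000

d_L = 205.000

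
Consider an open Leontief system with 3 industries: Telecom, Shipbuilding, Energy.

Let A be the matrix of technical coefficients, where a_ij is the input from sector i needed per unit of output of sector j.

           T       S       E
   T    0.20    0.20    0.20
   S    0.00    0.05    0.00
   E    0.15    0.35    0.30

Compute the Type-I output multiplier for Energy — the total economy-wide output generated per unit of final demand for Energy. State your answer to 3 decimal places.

m_E = 1.887

I − A =
  [   0.80    -0.20    -0.20]
  [   0.00     0.95     0.00]
  [  -0.15    -0.35     0.70]
Cofactors of I−A, C_ij = (−1)^(i+j)·(minor ij) (rows/columns in the sector order above):
  C_11 = (0.95)(0.70) − (0.00)(-0.35) = 0.6650
  C_12 = −[(0.00)(0.70) − (0.00)(-0.15)] = 0.0000
  C_13 = (0.00)(-0.35) − (0.95)(-0.15) = 0.1425
  C_21 = −[(-0.20)(0.70) − (-0.20)(-0.35)] = 0.2100
  C_22 = (0.80)(0.70) − (-0.20)(-0.15) = 0.5300
  C_23 = −[(0.80)(-0.35) − (-0.20)(-0.15)] = 0.3100
  C_31 = (-0.20)(0.00) − (-0.20)(0.95) = 0.1900
  C_32 = −[(0.80)(0.00) − (-0.20)(0.00)] = 0.0000
  C_33 = (0.80)(0.95) − (-0.20)(0.00) = 0.7600
det(I−A) = Σ_j (I−A)_1j·C_1j = (0.80)(0.6650) + (-0.20)(0.0000) + (-0.20)(0.1425) = 0.5035
adj(I−A) = Cᵀ =
  [ 0.6650   0.2100   0.1900]
  [ 0.0000   0.5300   0.0000]
  [ 0.1425   0.3100   0.7600]
(I − A)⁻¹ = adj(I−A) / det(I−A) ≈
  [   1.3208     0.4171     0.3774]
  [   0.0000     1.0526     0.0000]
  [   0.2830     0.6157     1.5094]
The output multiplier for sector j is the column-j sum of the Leontief inverse (I − A)⁻¹ = adj(I−A) / det(I−A).
Column E of adj(I−A): (0.1900, 0.0000, 0.7600); det(I−A) = 0.5035.
m_E = (0.1900 + 0.0000 + 0.7600) / 0.5035 = 0.95 / 0.5035 ≈ 1.887.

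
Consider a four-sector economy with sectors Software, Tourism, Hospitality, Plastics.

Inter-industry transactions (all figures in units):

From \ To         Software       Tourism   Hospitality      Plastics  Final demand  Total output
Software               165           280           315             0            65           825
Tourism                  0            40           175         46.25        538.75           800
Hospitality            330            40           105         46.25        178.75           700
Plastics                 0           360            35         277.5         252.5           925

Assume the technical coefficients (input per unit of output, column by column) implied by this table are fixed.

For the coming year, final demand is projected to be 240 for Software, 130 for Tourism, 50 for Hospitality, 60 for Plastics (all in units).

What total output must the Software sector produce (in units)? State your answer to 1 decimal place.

x_1 = 627.1

Technical coefficients a_ij = z_ij / X_j:
  a_11 = 165/825 = 0.20, a_21 = 0/825 = 0.00, a_31 = 330/825 = 0.40, a_41 = 0/825 = 0.00
  a_12 = 280/800 = 0.35, a_22 = 40/800 = 0.05, a_32 = 40/800 = 0.05, a_42 = 360/800 = 0.45
  a_13 = 315/700 = 0.45, a_23 = 175/700 = 0.25, a_33 = 105/700 = 0.15, a_43 = 35/700 = 0.05
  a_14 = 0/925 = 0.00, a_24 = 46.25/925 = 0.05, a_34 = 46.25/925 = 0.05, a_44 = 277.5/925 = 0.30
I − A =
  [   0.80    -0.35    -0.45     0.00]
  [   0.00     0.95    -0.25    -0.05]
  [  -0.40    -0.05     0.85    -0.05]
  [   0.00    -0.45    -0.05     0.70]
Compute the cofactors C_ij = (−1)^(i+j)·(3×3 minor ij) of I−A; the adjugate is their transpose:
adj(I−A) = Cᵀ =
  [ 0.52925   0.23325   0.35125   0.04175]
  [ 0.07100   0.34800   0.14200   0.03500]
  [ 0.25700   0.14400   0.51400   0.04700]
  [ 0.06400   0.23400   0.12800   0.43000]
det(I−A) = Σ_j (I−A)_1j·C_1j = (0.80)(0.52925) + (-0.35)(0.07100) + (-0.45)(0.25700) + (0.00)(0.06400) = 0.2829
(I − A)⁻¹ = adj(I−A) / det(I−A) ≈
  [   1.8708     0.8245     1.2416     0.1476]
  [   0.2510     1.2301     0.5019     0.1237]
  [   0.9084     0.5090     1.8169     0.1661]
  [   0.2262     0.8271     0.4525     1.5200]
x = (I − A)⁻¹ d = adj(I−A)·d / det(I−A), with det(I−A) = 0.2829:
  x_1 = (0.52925·240 + 0.23325·130 + 0.35125·50 + 0.04175·60) / 0.2829 = 177.41 / 0.2829 ≈ 627.1
  x_2 = (0.07100·240 + 0.34800·130 + 0.14200·50 + 0.03500·60) / 0.2829 = 71.48 / 0.2829 ≈ 252.7
  x_3 = (0.25700·240 + 0.14400·130 + 0.51400·50 + 0.04700·60) / 0.2829 = 108.92 / 0.2829 ≈ 385.0
  x_4 = (0.06400·240 + 0.23400·130 + 0.12800·50 + 0.43000·60) / 0.2829 = 77.98 / 0.2829 ≈ 275.6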